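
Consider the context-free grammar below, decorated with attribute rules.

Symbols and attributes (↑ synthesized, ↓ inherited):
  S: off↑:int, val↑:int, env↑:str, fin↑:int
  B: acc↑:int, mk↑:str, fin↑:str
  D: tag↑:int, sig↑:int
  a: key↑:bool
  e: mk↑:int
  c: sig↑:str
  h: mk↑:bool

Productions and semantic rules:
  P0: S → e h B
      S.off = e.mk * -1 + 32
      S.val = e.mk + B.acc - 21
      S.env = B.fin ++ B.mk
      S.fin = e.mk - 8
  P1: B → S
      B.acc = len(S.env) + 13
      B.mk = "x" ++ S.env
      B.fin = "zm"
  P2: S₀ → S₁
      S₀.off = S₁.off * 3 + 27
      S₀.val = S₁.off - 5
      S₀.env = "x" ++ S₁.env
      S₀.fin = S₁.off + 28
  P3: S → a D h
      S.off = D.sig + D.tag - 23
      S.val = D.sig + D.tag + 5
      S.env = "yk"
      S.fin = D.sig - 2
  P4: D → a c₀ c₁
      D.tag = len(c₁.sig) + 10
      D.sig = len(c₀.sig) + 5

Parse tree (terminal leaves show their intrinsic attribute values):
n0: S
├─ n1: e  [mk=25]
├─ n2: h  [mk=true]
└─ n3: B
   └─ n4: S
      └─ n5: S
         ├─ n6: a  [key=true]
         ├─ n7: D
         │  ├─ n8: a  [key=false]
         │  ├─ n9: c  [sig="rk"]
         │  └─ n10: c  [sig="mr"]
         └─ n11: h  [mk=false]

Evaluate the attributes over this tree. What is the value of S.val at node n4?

-9

1. n1.mk = 25  [terminal]
2. n2.mk = true  [terminal]
3. n6.key = true  [terminal]
4. n8.key = false  [terminal]
5. n9.sig = "rk"  [terminal]
6. n10.sig = "mr"  [terminal]
7. n7.tag = 12  [len(c₁.sig) + 10]
8. n7.sig = 7  [len(c₀.sig) + 5]
9. n11.mk = false  [terminal]
10. n5.off = -4  [D.sig + D.tag - 23]
11. n5.val = 24  [D.sig + D.tag + 5]
12. n5.env = "yk"  ["yk"]
13. n5.fin = 5  [D.sig - 2]
14. n4.off = 15  [S₁.off * 3 + 27]
15. n4.val = -9  [S₁.off - 5]
16. n4.env = "xyk"  ["x" ++ S₁.env]
17. n4.fin = 24  [S₁.off + 28]
18. n3.acc = 16  [len(S.env) + 13]
19. n3.mk = "xxyk"  ["x" ++ S.env]
20. n3.fin = "zm"  ["zm"]
21. n0.off = 7  [e.mk * -1 + 32]
22. n0.val = 20  [e.mk + B.acc - 21]
23. n0.env = "zmxxyk"  [B.fin ++ B.mk]
24. n0.fin = 17  [e.mk - 8]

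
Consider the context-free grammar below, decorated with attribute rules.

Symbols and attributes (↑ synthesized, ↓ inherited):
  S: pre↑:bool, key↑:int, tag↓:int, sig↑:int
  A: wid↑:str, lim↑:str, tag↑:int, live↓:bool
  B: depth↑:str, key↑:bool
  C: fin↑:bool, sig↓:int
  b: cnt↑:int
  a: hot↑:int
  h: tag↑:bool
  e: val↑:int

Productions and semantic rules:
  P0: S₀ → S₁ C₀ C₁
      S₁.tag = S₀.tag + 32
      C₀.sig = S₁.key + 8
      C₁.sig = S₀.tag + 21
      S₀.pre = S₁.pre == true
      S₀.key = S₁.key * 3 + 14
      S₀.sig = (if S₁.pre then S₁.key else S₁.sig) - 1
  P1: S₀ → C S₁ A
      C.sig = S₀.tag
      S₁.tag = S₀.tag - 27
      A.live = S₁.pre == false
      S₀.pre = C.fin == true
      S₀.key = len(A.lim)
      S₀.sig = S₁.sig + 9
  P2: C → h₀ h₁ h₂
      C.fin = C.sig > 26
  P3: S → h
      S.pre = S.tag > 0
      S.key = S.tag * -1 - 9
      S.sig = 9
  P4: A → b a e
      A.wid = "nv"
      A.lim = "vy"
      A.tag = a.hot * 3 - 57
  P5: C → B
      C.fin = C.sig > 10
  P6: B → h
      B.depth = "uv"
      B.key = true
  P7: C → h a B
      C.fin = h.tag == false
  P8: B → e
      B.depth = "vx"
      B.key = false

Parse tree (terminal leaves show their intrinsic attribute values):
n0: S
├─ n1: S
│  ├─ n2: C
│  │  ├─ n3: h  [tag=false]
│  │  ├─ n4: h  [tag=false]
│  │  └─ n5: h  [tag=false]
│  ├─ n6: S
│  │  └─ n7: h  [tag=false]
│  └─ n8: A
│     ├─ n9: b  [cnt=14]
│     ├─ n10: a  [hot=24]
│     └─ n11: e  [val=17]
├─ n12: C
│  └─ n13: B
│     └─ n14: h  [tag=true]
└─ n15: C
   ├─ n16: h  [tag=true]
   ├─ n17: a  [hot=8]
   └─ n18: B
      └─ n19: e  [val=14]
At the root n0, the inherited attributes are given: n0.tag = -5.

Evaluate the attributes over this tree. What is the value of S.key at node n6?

1. n0.tag = -5  [given at root]
2. n1.tag = 27  [S₀.tag + 32]
3. n2.sig = 27  [S₀.tag]
4. n3.tag = false  [terminal]
5. n4.tag = false  [terminal]
6. n5.tag = false  [terminal]
7. n2.fin = true  [C.sig > 26]
8. n6.tag = 0  [S₀.tag - 27]
9. n7.tag = false  [terminal]
10. n6.pre = false  [S.tag > 0]
11. n6.key = -9  [S.tag * -1 - 9]
12. n6.sig = 9  [9]
13. n8.live = true  [S₁.pre == false]
14. n9.cnt = 14  [terminal]
15. n10.hot = 24  [terminal]
16. n11.val = 17  [terminal]
17. n8.wid = "nv"  ["nv"]
18. n8.lim = "vy"  ["vy"]
19. n8.tag = 15  [a.hot * 3 - 57]
20. n1.pre = true  [C.fin == true]
21. n1.key = 2  [len(A.lim)]
22. n1.sig = 18  [S₁.sig + 9]
23. n12.sig = 10  [S₁.key + 8]
24. n14.tag = true  [terminal]
25. n13.depth = "uv"  ["uv"]
26. n13.key = true  [true]
27. n12.fin = false  [C.sig > 10]
28. n15.sig = 16  [S₀.tag + 21]
29. n16.tag = true  [terminal]
30. n17.hot = 8  [terminal]
31. n19.val = 14  [terminal]
32. n18.depth = "vx"  ["vx"]
33. n18.key = false  [false]
34. n15.fin = false  [h.tag == false]
35. n0.pre = true  [S₁.pre == true]
36. n0.key = 20  [S₁.key * 3 + 14]
37. n0.sig = 1  [(if S₁.pre then S₁.key else S₁.sig) - 1]

-9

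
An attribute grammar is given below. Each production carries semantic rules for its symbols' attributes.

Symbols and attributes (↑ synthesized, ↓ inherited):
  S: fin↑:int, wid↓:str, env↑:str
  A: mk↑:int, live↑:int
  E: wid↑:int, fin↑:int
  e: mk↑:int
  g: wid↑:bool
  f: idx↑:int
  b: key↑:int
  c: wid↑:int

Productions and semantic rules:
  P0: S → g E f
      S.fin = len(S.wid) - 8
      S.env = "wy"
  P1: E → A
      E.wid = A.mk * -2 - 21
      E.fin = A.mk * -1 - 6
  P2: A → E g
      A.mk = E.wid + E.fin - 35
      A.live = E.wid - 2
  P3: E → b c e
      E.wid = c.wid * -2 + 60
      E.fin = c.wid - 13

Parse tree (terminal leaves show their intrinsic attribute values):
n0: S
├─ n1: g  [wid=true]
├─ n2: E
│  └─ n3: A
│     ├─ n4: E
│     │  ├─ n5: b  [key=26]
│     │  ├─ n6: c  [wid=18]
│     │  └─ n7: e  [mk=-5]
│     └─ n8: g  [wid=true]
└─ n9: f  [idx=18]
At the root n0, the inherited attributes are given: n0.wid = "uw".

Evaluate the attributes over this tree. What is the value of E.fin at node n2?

1. n0.wid = "uw"  [given at root]
2. n1.wid = true  [terminal]
3. n5.key = 26  [terminal]
4. n6.wid = 18  [terminal]
5. n7.mk = -5  [terminal]
6. n4.wid = 24  [c.wid * -2 + 60]
7. n4.fin = 5  [c.wid - 13]
8. n8.wid = true  [terminal]
9. n3.mk = -6  [E.wid + E.fin - 35]
10. n3.live = 22  [E.wid - 2]
11. n2.wid = -9  [A.mk * -2 - 21]
12. n2.fin = 0  [A.mk * -1 - 6]
13. n9.idx = 18  [terminal]
14. n0.fin = -6  [len(S.wid) - 8]
15. n0.env = "wy"  ["wy"]

0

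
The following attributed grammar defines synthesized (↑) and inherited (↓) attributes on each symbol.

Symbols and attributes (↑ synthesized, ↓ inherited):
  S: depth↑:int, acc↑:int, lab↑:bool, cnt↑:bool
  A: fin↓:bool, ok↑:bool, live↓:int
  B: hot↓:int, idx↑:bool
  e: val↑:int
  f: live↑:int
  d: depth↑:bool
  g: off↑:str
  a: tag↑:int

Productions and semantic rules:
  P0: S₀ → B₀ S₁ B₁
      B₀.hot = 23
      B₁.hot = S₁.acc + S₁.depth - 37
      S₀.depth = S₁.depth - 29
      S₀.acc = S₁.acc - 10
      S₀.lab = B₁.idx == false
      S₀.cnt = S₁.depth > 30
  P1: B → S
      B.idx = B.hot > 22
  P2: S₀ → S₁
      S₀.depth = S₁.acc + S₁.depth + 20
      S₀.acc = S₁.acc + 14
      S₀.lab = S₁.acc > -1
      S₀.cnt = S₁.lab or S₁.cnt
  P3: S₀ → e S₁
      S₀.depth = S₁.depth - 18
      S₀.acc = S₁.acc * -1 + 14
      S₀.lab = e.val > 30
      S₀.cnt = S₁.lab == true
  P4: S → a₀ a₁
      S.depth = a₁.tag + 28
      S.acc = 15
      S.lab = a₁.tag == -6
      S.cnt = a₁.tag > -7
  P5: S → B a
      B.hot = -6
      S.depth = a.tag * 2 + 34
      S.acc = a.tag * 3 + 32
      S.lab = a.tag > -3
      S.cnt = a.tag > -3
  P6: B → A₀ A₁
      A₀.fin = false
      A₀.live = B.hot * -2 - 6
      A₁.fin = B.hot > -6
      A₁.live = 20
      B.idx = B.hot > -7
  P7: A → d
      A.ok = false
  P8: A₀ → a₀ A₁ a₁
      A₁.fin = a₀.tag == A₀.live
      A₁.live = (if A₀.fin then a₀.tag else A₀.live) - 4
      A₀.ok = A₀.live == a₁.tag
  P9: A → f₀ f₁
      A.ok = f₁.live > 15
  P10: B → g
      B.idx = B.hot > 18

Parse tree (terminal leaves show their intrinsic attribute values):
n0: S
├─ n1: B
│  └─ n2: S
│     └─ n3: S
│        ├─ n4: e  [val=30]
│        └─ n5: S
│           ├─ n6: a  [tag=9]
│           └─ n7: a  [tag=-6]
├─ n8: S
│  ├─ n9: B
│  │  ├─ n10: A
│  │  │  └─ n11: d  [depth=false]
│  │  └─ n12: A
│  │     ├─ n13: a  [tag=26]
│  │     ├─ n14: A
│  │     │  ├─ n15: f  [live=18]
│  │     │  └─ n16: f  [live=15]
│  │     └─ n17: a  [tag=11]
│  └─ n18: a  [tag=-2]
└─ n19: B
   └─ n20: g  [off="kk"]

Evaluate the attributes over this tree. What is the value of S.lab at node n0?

1. n1.hot = 23  [23]
2. n4.val = 30  [terminal]
3. n6.tag = 9  [terminal]
4. n7.tag = -6  [terminal]
5. n5.depth = 22  [a₁.tag + 28]
6. n5.acc = 15  [15]
7. n5.lab = true  [a₁.tag == -6]
8. n5.cnt = true  [a₁.tag > -7]
9. n3.depth = 4  [S₁.depth - 18]
10. n3.acc = -1  [S₁.acc * -1 + 14]
11. n3.lab = false  [e.val > 30]
12. n3.cnt = true  [S₁.lab == true]
13. n2.depth = 23  [S₁.acc + S₁.depth + 20]
14. n2.acc = 13  [S₁.acc + 14]
15. n2.lab = false  [S₁.acc > -1]
16. n2.cnt = true  [S₁.lab or S₁.cnt]
17. n1.idx = true  [B.hot > 22]
18. n9.hot = -6  [-6]
19. n10.fin = false  [false]
20. n10.live = 6  [B.hot * -2 - 6]
21. n11.depth = false  [terminal]
22. n10.ok = false  [false]
23. n12.fin = false  [B.hot > -6]
24. n12.live = 20  [20]
25. n13.tag = 26  [terminal]
26. n14.fin = false  [a₀.tag == A₀.live]
27. n14.live = 16  [(if A₀.fin then a₀.tag else A₀.live) - 4]
28. n15.live = 18  [terminal]
29. n16.live = 15  [terminal]
30. n14.ok = false  [f₁.live > 15]
31. n17.tag = 11  [terminal]
32. n12.ok = false  [A₀.live == a₁.tag]
33. n9.idx = true  [B.hot > -7]
34. n18.tag = -2  [terminal]
35. n8.depth = 30  [a.tag * 2 + 34]
36. n8.acc = 26  [a.tag * 3 + 32]
37. n8.lab = true  [a.tag > -3]
38. n8.cnt = true  [a.tag > -3]
39. n19.hot = 19  [S₁.acc + S₁.depth - 37]
40. n20.off = "kk"  [terminal]
41. n19.idx = true  [B.hot > 18]
42. n0.depth = 1  [S₁.depth - 29]
43. n0.acc = 16  [S₁.acc - 10]
44. n0.lab = false  [B₁.idx == false]
45. n0.cnt = false  [S₁.depth > 30]

false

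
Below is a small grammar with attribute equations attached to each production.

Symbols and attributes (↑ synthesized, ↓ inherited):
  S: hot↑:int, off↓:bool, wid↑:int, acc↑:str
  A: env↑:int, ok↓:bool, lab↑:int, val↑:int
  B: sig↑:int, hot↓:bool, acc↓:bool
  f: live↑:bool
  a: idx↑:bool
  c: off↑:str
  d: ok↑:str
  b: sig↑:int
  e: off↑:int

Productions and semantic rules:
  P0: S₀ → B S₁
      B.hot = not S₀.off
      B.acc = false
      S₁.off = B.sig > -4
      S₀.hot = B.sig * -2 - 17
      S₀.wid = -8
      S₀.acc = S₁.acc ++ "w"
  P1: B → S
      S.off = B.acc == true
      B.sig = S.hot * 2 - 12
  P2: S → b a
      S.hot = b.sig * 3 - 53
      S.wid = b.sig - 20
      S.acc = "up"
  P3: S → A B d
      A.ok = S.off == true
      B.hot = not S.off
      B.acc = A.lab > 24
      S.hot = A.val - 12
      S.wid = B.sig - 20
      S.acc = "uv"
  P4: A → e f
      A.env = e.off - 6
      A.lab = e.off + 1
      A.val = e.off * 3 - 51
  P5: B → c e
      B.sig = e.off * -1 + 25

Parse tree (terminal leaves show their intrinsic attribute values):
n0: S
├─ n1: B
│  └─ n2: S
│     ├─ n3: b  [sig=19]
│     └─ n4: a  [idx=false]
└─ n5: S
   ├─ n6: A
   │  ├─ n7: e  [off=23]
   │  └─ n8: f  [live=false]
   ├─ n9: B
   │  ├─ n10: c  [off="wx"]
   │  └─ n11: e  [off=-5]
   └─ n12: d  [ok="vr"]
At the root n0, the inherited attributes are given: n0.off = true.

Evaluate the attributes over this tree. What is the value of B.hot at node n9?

1. n0.off = true  [given at root]
2. n1.hot = false  [not S₀.off]
3. n1.acc = false  [false]
4. n2.off = false  [B.acc == true]
5. n3.sig = 19  [terminal]
6. n4.idx = false  [terminal]
7. n2.hot = 4  [b.sig * 3 - 53]
8. n2.wid = -1  [b.sig - 20]
9. n2.acc = "up"  ["up"]
10. n1.sig = -4  [S.hot * 2 - 12]
11. n5.off = false  [B.sig > -4]
12. n6.ok = false  [S.off == true]
13. n7.off = 23  [terminal]
14. n8.live = false  [terminal]
15. n6.env = 17  [e.off - 6]
16. n6.lab = 24  [e.off + 1]
17. n6.val = 18  [e.off * 3 - 51]
18. n9.hot = true  [not S.off]
19. n9.acc = false  [A.lab > 24]
20. n10.off = "wx"  [terminal]
21. n11.off = -5  [terminal]
22. n9.sig = 30  [e.off * -1 + 25]
23. n12.ok = "vr"  [terminal]
24. n5.hot = 6  [A.val - 12]
25. n5.wid = 10  [B.sig - 20]
26. n5.acc = "uv"  ["uv"]
27. n0.hot = -9  [B.sig * -2 - 17]
28. n0.wid = -8  [-8]
29. n0.acc = "uvw"  [S₁.acc ++ "w"]

true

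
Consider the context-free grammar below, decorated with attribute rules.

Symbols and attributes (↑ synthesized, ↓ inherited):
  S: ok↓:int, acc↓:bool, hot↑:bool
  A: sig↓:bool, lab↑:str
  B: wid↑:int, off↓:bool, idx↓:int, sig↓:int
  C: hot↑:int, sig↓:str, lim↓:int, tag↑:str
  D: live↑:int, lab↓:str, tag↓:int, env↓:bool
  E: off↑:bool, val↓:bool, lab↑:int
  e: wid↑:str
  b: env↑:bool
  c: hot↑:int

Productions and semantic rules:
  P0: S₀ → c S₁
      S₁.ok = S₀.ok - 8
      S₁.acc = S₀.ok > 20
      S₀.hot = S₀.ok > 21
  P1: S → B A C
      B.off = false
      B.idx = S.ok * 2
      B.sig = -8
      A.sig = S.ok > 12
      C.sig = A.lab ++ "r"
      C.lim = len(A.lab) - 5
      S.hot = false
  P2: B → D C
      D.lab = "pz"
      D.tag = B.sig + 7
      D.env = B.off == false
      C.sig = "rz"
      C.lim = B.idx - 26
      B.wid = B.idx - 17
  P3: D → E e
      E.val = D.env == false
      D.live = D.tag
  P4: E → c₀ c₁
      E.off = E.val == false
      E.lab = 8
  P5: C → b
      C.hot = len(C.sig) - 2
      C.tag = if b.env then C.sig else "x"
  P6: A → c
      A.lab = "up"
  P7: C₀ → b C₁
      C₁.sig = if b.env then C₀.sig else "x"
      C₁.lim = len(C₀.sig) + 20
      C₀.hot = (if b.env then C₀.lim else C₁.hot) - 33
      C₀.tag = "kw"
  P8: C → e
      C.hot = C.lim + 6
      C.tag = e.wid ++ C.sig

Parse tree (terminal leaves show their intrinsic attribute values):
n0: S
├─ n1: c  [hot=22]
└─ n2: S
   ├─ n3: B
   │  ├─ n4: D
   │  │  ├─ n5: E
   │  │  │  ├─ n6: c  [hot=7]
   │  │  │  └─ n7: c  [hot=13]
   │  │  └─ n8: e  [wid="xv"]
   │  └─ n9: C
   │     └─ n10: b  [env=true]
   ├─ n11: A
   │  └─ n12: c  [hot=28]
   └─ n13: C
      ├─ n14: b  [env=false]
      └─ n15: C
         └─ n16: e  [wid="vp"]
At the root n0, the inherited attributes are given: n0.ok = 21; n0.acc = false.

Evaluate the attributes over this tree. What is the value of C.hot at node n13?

-4

1. n0.ok = 21  [given at root]
2. n0.acc = false  [given at root]
3. n1.hot = 22  [terminal]
4. n2.ok = 13  [S₀.ok - 8]
5. n2.acc = true  [S₀.ok > 20]
6. n3.off = false  [false]
7. n3.idx = 26  [S.ok * 2]
8. n3.sig = -8  [-8]
9. n4.lab = "pz"  ["pz"]
10. n4.tag = -1  [B.sig + 7]
11. n4.env = true  [B.off == false]
12. n5.val = false  [D.env == false]
13. n6.hot = 7  [terminal]
14. n7.hot = 13  [terminal]
15. n5.off = true  [E.val == false]
16. n5.lab = 8  [8]
17. n8.wid = "xv"  [terminal]
18. n4.live = -1  [D.tag]
19. n9.sig = "rz"  ["rz"]
20. n9.lim = 0  [B.idx - 26]
21. n10.env = true  [terminal]
22. n9.hot = 0  [len(C.sig) - 2]
23. n9.tag = "rz"  [if b.env then C.sig else "x"]
24. n3.wid = 9  [B.idx - 17]
25. n11.sig = true  [S.ok > 12]
26. n12.hot = 28  [terminal]
27. n11.lab = "up"  ["up"]
28. n13.sig = "upr"  [A.lab ++ "r"]
29. n13.lim = -3  [len(A.lab) - 5]
30. n14.env = false  [terminal]
31. n15.sig = "x"  [if b.env then C₀.sig else "x"]
32. n15.lim = 23  [len(C₀.sig) + 20]
33. n16.wid = "vp"  [terminal]
34. n15.hot = 29  [C.lim + 6]
35. n15.tag = "vpx"  [e.wid ++ C.sig]
36. n13.hot = -4  [(if b.env then C₀.lim else C₁.hot) - 33]
37. n13.tag = "kw"  ["kw"]
38. n2.hot = false  [false]
39. n0.hot = false  [S₀.ok > 21]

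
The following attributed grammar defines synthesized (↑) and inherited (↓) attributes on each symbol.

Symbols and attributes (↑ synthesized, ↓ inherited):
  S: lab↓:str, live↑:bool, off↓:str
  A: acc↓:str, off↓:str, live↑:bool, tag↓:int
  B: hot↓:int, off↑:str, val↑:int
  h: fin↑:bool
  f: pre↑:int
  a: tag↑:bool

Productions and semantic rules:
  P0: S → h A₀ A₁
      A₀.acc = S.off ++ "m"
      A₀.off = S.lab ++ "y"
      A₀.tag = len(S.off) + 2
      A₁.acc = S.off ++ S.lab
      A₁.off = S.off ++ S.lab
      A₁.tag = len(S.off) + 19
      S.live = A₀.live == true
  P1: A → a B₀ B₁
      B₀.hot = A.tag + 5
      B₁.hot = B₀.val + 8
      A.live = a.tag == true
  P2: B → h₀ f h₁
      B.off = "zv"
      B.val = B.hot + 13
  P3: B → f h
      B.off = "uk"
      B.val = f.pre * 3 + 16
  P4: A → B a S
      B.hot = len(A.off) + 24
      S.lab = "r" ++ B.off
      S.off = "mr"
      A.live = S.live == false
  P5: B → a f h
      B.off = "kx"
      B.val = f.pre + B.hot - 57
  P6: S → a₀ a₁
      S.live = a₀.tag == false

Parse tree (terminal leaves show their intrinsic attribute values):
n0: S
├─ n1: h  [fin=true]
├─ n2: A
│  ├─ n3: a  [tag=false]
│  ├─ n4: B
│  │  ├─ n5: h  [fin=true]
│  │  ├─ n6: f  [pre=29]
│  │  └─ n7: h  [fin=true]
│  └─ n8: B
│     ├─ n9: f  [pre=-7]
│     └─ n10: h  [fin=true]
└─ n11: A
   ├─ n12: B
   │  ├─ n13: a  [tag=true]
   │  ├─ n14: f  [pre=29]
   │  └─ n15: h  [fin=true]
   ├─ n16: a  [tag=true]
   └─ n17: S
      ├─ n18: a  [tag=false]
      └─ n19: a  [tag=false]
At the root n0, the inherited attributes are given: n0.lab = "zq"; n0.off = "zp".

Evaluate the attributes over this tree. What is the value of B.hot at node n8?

1. n0.lab = "zq"  [given at root]
2. n0.off = "zp"  [given at root]
3. n1.fin = true  [terminal]
4. n2.acc = "zpm"  [S.off ++ "m"]
5. n2.off = "zqy"  [S.lab ++ "y"]
6. n2.tag = 4  [len(S.off) + 2]
7. n3.tag = false  [terminal]
8. n4.hot = 9  [A.tag + 5]
9. n5.fin = true  [terminal]
10. n6.pre = 29  [terminal]
11. n7.fin = true  [terminal]
12. n4.off = "zv"  ["zv"]
13. n4.val = 22  [B.hot + 13]
14. n8.hot = 30  [B₀.val + 8]
15. n9.pre = -7  [terminal]
16. n10.fin = true  [terminal]
17. n8.off = "uk"  ["uk"]
18. n8.val = -5  [f.pre * 3 + 16]
19. n2.live = false  [a.tag == true]
20. n11.acc = "zpzq"  [S.off ++ S.lab]
21. n11.off = "zpzq"  [S.off ++ S.lab]
22. n11.tag = 21  [len(S.off) + 19]
23. n12.hot = 28  [len(A.off) + 24]
24. n13.tag = true  [terminal]
25. n14.pre = 29  [terminal]
26. n15.fin = true  [terminal]
27. n12.off = "kx"  ["kx"]
28. n12.val = 0  [f.pre + B.hot - 57]
29. n16.tag = true  [terminal]
30. n17.lab = "rkx"  ["r" ++ B.off]
31. n17.off = "mr"  ["mr"]
32. n18.tag = false  [terminal]
33. n19.tag = false  [terminal]
34. n17.live = true  [a₀.tag == false]
35. n11.live = false  [S.live == false]
36. n0.live = false  [A₀.live == true]

30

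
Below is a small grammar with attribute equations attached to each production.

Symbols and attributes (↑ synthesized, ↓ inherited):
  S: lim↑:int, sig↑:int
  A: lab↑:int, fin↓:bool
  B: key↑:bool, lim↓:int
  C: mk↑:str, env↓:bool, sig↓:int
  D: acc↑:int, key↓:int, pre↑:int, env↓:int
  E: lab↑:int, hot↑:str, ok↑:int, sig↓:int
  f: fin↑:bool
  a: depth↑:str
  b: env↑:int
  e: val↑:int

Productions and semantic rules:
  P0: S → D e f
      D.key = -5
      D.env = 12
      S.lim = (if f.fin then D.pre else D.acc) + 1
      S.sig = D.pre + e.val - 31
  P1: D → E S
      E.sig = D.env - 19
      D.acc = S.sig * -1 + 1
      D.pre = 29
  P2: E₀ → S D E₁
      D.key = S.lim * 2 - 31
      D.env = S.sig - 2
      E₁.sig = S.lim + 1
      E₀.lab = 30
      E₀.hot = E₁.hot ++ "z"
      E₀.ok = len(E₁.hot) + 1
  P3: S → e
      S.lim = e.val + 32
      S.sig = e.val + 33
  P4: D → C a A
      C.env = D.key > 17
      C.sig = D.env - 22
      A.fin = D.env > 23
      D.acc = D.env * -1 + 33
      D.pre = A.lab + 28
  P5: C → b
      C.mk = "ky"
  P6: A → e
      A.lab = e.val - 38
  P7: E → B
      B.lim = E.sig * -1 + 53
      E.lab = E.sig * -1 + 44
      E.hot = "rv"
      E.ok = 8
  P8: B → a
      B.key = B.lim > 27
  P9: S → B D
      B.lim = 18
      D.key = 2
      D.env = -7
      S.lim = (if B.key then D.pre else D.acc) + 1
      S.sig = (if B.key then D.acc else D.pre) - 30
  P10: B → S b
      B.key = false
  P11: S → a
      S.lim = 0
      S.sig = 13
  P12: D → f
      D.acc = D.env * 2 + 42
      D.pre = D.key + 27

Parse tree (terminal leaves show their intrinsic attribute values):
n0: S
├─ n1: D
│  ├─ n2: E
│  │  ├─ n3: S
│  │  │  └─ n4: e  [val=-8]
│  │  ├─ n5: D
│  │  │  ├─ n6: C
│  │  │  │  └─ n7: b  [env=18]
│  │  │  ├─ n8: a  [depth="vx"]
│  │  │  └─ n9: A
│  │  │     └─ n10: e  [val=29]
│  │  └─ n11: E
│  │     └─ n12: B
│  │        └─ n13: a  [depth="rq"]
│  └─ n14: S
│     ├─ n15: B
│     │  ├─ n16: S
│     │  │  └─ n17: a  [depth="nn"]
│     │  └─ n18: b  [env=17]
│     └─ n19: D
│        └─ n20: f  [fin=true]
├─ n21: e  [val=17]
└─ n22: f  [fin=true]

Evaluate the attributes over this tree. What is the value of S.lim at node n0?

30

1. n1.key = -5  [-5]
2. n1.env = 12  [12]
3. n2.sig = -7  [D.env - 19]
4. n4.val = -8  [terminal]
5. n3.lim = 24  [e.val + 32]
6. n3.sig = 25  [e.val + 33]
7. n5.key = 17  [S.lim * 2 - 31]
8. n5.env = 23  [S.sig - 2]
9. n6.env = false  [D.key > 17]
10. n6.sig = 1  [D.env - 22]
11. n7.env = 18  [terminal]
12. n6.mk = "ky"  ["ky"]
13. n8.depth = "vx"  [terminal]
14. n9.fin = false  [D.env > 23]
15. n10.val = 29  [terminal]
16. n9.lab = -9  [e.val - 38]
17. n5.acc = 10  [D.env * -1 + 33]
18. n5.pre = 19  [A.lab + 28]
19. n11.sig = 25  [S.lim + 1]
20. n12.lim = 28  [E.sig * -1 + 53]
21. n13.depth = "rq"  [terminal]
22. n12.key = true  [B.lim > 27]
23. n11.lab = 19  [E.sig * -1 + 44]
24. n11.hot = "rv"  ["rv"]
25. n11.ok = 8  [8]
26. n2.lab = 30  [30]
27. n2.hot = "rvz"  [E₁.hot ++ "z"]
28. n2.ok = 3  [len(E₁.hot) + 1]
29. n15.lim = 18  [18]
30. n17.depth = "nn"  [terminal]
31. n16.lim = 0  [0]
32. n16.sig = 13  [13]
33. n18.env = 17  [terminal]
34. n15.key = false  [false]
35. n19.key = 2  [2]
36. n19.env = -7  [-7]
37. n20.fin = true  [terminal]
38. n19.acc = 28  [D.env * 2 + 42]
39. n19.pre = 29  [D.key + 27]
40. n14.lim = 29  [(if B.key then D.pre else D.acc) + 1]
41. n14.sig = -1  [(if B.key then D.acc else D.pre) - 30]
42. n1.acc = 2  [S.sig * -1 + 1]
43. n1.pre = 29  [29]
44. n21.val = 17  [terminal]
45. n22.fin = true  [terminal]
46. n0.lim = 30  [(if f.fin then D.pre else D.acc) + 1]
47. n0.sig = 15  [D.pre + e.val - 31]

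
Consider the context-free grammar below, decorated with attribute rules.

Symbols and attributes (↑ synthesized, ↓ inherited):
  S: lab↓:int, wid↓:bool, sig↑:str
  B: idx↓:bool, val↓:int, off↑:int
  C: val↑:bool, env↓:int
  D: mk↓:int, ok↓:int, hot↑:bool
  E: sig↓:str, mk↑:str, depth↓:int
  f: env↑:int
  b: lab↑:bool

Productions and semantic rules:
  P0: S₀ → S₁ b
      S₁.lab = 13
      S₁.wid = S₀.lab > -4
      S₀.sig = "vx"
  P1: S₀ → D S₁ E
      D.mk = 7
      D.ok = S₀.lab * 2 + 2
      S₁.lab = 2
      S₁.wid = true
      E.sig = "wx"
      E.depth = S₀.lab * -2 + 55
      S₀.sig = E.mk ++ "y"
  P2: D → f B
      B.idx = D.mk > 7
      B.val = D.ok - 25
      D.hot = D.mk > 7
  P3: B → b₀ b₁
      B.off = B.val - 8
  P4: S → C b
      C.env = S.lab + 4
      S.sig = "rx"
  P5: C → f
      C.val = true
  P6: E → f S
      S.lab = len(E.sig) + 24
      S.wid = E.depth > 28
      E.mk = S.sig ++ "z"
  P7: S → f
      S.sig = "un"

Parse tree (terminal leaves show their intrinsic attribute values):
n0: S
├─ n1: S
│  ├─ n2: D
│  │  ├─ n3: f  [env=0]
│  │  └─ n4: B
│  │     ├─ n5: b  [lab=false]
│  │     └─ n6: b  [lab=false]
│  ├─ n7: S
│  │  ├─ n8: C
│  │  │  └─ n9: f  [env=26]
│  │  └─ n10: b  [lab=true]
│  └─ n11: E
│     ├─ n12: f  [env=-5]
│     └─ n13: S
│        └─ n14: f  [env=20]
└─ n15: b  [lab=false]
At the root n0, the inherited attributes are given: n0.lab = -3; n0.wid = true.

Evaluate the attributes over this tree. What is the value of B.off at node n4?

1. n0.lab = -3  [given at root]
2. n0.wid = true  [given at root]
3. n1.lab = 13  [13]
4. n1.wid = true  [S₀.lab > -4]
5. n2.mk = 7  [7]
6. n2.ok = 28  [S₀.lab * 2 + 2]
7. n3.env = 0  [terminal]
8. n4.idx = false  [D.mk > 7]
9. n4.val = 3  [D.ok - 25]
10. n5.lab = false  [terminal]
11. n6.lab = false  [terminal]
12. n4.off = -5  [B.val - 8]
13. n2.hot = false  [D.mk > 7]
14. n7.lab = 2  [2]
15. n7.wid = true  [true]
16. n8.env = 6  [S.lab + 4]
17. n9.env = 26  [terminal]
18. n8.val = true  [true]
19. n10.lab = true  [terminal]
20. n7.sig = "rx"  ["rx"]
21. n11.sig = "wx"  ["wx"]
22. n11.depth = 29  [S₀.lab * -2 + 55]
23. n12.env = -5  [terminal]
24. n13.lab = 26  [len(E.sig) + 24]
25. n13.wid = true  [E.depth > 28]
26. n14.env = 20  [terminal]
27. n13.sig = "un"  ["un"]
28. n11.mk = "unz"  [S.sig ++ "z"]
29. n1.sig = "unzy"  [E.mk ++ "y"]
30. n15.lab = false  [terminal]
31. n0.sig = "vx"  ["vx"]

-5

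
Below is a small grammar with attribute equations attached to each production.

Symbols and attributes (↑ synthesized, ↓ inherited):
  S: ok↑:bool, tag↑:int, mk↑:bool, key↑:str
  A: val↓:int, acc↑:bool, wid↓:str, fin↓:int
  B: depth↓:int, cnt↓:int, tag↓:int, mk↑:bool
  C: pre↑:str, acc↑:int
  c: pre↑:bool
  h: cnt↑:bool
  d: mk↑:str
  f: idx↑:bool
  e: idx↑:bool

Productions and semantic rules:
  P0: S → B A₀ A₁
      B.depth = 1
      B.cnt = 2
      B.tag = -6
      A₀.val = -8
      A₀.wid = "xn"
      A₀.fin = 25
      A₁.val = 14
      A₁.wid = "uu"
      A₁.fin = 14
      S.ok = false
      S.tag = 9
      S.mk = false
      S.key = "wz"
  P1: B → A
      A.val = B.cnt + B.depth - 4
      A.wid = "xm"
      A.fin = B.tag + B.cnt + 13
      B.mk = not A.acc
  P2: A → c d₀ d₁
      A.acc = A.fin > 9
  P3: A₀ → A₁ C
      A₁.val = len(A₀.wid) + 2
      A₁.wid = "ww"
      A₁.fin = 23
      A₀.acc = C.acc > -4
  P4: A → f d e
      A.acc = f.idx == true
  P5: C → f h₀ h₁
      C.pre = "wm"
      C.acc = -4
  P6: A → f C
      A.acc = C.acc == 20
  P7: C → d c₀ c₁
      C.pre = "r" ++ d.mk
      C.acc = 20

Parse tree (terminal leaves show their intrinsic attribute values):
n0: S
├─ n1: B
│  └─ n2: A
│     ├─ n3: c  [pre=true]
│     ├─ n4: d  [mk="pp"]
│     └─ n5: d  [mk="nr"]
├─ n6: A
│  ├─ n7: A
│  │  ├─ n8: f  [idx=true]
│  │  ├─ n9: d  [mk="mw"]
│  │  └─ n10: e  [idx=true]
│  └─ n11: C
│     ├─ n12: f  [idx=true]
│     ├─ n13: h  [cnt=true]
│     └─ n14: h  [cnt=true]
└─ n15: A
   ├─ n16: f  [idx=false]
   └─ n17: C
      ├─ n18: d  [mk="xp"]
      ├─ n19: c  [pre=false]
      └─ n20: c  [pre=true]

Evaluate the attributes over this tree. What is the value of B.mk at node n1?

1. n1.depth = 1  [1]
2. n1.cnt = 2  [2]
3. n1.tag = -6  [-6]
4. n2.val = -1  [B.cnt + B.depth - 4]
5. n2.wid = "xm"  ["xm"]
6. n2.fin = 9  [B.tag + B.cnt + 13]
7. n3.pre = true  [terminal]
8. n4.mk = "pp"  [terminal]
9. n5.mk = "nr"  [terminal]
10. n2.acc = false  [A.fin > 9]
11. n1.mk = true  [not A.acc]
12. n6.val = -8  [-8]
13. n6.wid = "xn"  ["xn"]
14. n6.fin = 25  [25]
15. n7.val = 4  [len(A₀.wid) + 2]
16. n7.wid = "ww"  ["ww"]
17. n7.fin = 23  [23]
18. n8.idx = true  [terminal]
19. n9.mk = "mw"  [terminal]
20. n10.idx = true  [terminal]
21. n7.acc = true  [f.idx == true]
22. n12.idx = true  [terminal]
23. n13.cnt = true  [terminal]
24. n14.cnt = true  [terminal]
25. n11.pre = "wm"  ["wm"]
26. n11.acc = -4  [-4]
27. n6.acc = false  [C.acc > -4]
28. n15.val = 14  [14]
29. n15.wid = "uu"  ["uu"]
30. n15.fin = 14  [14]
31. n16.idx = false  [terminal]
32. n18.mk = "xp"  [terminal]
33. n19.pre = false  [terminal]
34. n20.pre = true  [terminal]
35. n17.pre = "rxp"  ["r" ++ d.mk]
36. n17.acc = 20  [20]
37. n15.acc = true  [C.acc == 20]
38. n0.ok = false  [false]
39. n0.tag = 9  [9]
40. n0.mk = false  [false]
41. n0.key = "wz"  ["wz"]

true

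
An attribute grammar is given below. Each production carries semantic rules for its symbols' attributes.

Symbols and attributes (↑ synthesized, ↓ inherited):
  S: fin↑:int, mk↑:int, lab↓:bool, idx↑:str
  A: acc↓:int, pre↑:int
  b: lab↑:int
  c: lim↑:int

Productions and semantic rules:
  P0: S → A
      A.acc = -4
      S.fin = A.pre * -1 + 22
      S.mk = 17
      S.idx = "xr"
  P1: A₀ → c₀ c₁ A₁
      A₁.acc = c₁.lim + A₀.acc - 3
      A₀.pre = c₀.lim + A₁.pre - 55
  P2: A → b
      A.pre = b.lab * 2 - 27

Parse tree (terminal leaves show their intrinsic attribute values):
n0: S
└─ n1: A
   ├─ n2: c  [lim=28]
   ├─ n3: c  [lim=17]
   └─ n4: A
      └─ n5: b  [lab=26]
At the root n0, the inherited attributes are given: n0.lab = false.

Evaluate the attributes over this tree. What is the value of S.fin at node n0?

1. n0.lab = false  [given at root]
2. n1.acc = -4  [-4]
3. n2.lim = 28  [terminal]
4. n3.lim = 17  [terminal]
5. n4.acc = 10  [c₁.lim + A₀.acc - 3]
6. n5.lab = 26  [terminal]
7. n4.pre = 25  [b.lab * 2 - 27]
8. n1.pre = -2  [c₀.lim + A₁.pre - 55]
9. n0.fin = 24  [A.pre * -1 + 22]
10. n0.mk = 17  [17]
11. n0.idx = "xr"  ["xr"]

24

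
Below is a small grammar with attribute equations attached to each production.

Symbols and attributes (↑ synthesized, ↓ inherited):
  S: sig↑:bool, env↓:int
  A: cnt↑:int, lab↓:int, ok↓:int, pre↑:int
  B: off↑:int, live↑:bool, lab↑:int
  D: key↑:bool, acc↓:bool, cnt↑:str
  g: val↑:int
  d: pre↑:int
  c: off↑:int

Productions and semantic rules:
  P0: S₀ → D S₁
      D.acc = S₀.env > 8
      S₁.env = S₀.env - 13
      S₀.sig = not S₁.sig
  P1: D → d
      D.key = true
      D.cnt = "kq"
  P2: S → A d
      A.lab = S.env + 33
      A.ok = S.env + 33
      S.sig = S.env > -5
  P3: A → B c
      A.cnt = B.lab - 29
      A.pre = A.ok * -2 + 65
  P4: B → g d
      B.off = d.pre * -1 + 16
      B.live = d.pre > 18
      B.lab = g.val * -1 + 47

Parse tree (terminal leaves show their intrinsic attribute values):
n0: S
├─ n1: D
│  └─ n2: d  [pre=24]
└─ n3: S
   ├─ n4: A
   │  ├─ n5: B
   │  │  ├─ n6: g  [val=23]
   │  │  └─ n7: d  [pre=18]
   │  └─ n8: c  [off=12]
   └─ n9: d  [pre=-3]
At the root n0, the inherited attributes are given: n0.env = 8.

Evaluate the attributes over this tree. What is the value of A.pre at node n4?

1. n0.env = 8  [given at root]
2. n1.acc = false  [S₀.env > 8]
3. n2.pre = 24  [terminal]
4. n1.key = true  [true]
5. n1.cnt = "kq"  ["kq"]
6. n3.env = -5  [S₀.env - 13]
7. n4.lab = 28  [S.env + 33]
8. n4.ok = 28  [S.env + 33]
9. n6.val = 23  [terminal]
10. n7.pre = 18  [terminal]
11. n5.off = -2  [d.pre * -1 + 16]
12. n5.live = false  [d.pre > 18]
13. n5.lab = 24  [g.val * -1 + 47]
14. n8.off = 12  [terminal]
15. n4.cnt = -5  [B.lab - 29]
16. n4.pre = 9  [A.ok * -2 + 65]
17. n9.pre = -3  [terminal]
18. n3.sig = false  [S.env > -5]
19. n0.sig = true  [not S₁.sig]

9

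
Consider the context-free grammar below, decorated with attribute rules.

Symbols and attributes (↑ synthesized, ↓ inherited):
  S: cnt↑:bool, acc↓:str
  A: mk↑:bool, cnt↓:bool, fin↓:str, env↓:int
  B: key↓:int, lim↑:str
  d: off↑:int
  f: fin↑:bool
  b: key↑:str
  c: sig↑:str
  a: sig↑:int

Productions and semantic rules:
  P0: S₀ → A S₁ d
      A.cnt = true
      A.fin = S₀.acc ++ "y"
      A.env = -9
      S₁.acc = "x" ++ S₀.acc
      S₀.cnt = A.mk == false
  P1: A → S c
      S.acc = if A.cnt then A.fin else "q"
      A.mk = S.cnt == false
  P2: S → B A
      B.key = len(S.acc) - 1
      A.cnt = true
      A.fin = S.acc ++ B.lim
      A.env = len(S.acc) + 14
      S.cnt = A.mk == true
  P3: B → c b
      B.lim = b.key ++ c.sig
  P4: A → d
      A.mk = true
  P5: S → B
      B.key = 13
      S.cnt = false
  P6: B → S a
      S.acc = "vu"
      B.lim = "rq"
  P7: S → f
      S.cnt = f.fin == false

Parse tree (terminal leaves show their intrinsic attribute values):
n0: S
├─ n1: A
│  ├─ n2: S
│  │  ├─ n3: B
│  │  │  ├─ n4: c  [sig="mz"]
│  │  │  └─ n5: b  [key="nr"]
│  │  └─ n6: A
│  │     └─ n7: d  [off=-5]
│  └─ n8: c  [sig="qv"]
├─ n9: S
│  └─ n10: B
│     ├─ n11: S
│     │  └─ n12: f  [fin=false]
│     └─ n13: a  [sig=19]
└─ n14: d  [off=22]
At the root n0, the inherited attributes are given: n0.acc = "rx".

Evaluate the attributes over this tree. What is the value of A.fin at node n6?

"rxynrmz"

1. n0.acc = "rx"  [given at root]
2. n1.cnt = true  [true]
3. n1.fin = "rxy"  [S₀.acc ++ "y"]
4. n1.env = -9  [-9]
5. n2.acc = "rxy"  [if A.cnt then A.fin else "q"]
6. n3.key = 2  [len(S.acc) - 1]
7. n4.sig = "mz"  [terminal]
8. n5.key = "nr"  [terminal]
9. n3.lim = "nrmz"  [b.key ++ c.sig]
10. n6.cnt = true  [true]
11. n6.fin = "rxynrmz"  [S.acc ++ B.lim]
12. n6.env = 17  [len(S.acc) + 14]
13. n7.off = -5  [terminal]
14. n6.mk = true  [true]
15. n2.cnt = true  [A.mk == true]
16. n8.sig = "qv"  [terminal]
17. n1.mk = false  [S.cnt == false]
18. n9.acc = "xrx"  ["x" ++ S₀.acc]
19. n10.key = 13  [13]
20. n11.acc = "vu"  ["vu"]
21. n12.fin = false  [terminal]
22. n11.cnt = true  [f.fin == false]
23. n13.sig = 19  [terminal]
24. n10.lim = "rq"  ["rq"]
25. n9.cnt = false  [false]
26. n14.off = 22  [terminal]
27. n0.cnt = true  [A.mk == false]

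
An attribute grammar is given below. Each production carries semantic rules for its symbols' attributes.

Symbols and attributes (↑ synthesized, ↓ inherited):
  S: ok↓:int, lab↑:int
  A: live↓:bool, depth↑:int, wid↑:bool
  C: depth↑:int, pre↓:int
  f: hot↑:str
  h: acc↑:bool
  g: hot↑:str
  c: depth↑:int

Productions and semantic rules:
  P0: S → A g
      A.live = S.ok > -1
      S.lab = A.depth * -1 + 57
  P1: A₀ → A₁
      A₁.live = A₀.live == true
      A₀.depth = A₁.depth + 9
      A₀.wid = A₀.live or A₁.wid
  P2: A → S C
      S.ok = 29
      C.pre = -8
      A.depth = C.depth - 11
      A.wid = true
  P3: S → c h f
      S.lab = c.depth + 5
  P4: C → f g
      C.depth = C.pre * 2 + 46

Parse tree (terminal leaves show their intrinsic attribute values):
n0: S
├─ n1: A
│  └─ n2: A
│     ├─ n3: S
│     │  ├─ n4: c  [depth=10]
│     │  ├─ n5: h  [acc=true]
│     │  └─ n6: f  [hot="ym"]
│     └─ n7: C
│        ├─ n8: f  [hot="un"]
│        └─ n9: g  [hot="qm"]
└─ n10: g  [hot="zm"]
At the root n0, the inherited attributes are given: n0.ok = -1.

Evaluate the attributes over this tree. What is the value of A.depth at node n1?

28

1. n0.ok = -1  [given at root]
2. n1.live = false  [S.ok > -1]
3. n2.live = false  [A₀.live == true]
4. n3.ok = 29  [29]
5. n4.depth = 10  [terminal]
6. n5.acc = true  [terminal]
7. n6.hot = "ym"  [terminal]
8. n3.lab = 15  [c.depth + 5]
9. n7.pre = -8  [-8]
10. n8.hot = "un"  [terminal]
11. n9.hot = "qm"  [terminal]
12. n7.depth = 30  [C.pre * 2 + 46]
13. n2.depth = 19  [C.depth - 11]
14. n2.wid = true  [true]
15. n1.depth = 28  [A₁.depth + 9]
16. n1.wid = true  [A₀.live or A₁.wid]
17. n10.hot = "zm"  [terminal]
18. n0.lab = 29  [A.depth * -1 + 57]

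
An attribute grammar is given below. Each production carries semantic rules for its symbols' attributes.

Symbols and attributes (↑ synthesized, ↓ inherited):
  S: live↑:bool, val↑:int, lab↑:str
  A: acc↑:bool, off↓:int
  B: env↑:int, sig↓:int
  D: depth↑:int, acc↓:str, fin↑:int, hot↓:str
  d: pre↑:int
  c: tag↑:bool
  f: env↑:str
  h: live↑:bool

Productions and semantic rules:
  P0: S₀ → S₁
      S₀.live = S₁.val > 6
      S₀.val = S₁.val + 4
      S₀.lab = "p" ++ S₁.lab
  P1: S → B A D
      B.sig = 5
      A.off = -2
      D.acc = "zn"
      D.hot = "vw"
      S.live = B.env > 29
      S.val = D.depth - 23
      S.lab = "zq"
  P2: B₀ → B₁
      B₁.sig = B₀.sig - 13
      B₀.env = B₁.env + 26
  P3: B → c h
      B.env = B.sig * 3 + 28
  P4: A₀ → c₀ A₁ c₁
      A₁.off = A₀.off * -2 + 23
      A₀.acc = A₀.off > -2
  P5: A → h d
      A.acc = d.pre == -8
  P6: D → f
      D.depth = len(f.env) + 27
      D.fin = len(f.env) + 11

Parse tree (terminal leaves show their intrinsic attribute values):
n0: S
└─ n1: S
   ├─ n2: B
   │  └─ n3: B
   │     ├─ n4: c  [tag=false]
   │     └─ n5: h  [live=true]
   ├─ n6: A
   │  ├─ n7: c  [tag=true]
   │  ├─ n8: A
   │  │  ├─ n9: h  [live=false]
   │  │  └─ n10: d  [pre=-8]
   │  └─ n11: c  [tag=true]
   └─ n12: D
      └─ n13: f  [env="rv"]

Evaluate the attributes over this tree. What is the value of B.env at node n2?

30

1. n2.sig = 5  [5]
2. n3.sig = -8  [B₀.sig - 13]
3. n4.tag = false  [terminal]
4. n5.live = true  [terminal]
5. n3.env = 4  [B.sig * 3 + 28]
6. n2.env = 30  [B₁.env + 26]
7. n6.off = -2  [-2]
8. n7.tag = true  [terminal]
9. n8.off = 27  [A₀.off * -2 + 23]
10. n9.live = false  [terminal]
11. n10.pre = -8  [terminal]
12. n8.acc = true  [d.pre == -8]
13. n11.tag = true  [terminal]
14. n6.acc = false  [A₀.off > -2]
15. n12.acc = "zn"  ["zn"]
16. n12.hot = "vw"  ["vw"]
17. n13.env = "rv"  [terminal]
18. n12.depth = 29  [len(f.env) + 27]
19. n12.fin = 13  [len(f.env) + 11]
20. n1.live = true  [B.env > 29]
21. n1.val = 6  [D.depth - 23]
22. n1.lab = "zq"  ["zq"]
23. n0.live = false  [S₁.val > 6]
24. n0.val = 10  [S₁.val + 4]
25. n0.lab = "pzq"  ["p" ++ S₁.lab]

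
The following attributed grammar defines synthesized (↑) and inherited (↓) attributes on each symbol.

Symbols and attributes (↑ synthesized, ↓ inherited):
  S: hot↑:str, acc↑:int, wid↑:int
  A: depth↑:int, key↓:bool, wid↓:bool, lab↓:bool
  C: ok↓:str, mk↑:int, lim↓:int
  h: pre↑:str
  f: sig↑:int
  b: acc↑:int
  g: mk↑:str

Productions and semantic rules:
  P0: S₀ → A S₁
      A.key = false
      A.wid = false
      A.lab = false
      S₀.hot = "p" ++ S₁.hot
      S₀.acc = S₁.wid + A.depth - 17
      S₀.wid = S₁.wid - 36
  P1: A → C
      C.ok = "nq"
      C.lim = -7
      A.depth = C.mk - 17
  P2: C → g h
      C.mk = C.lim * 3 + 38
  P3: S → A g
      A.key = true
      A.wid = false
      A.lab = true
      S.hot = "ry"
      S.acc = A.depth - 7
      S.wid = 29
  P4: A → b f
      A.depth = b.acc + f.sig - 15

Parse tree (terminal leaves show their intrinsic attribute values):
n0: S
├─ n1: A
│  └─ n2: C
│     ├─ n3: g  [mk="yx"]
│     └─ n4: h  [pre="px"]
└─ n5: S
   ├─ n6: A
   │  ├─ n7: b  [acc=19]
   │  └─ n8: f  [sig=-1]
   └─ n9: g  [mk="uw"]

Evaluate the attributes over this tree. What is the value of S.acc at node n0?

1. n1.key = false  [false]
2. n1.wid = false  [false]
3. n1.lab = false  [false]
4. n2.ok = "nq"  ["nq"]
5. n2.lim = -7  [-7]
6. n3.mk = "yx"  [terminal]
7. n4.pre = "px"  [terminal]
8. n2.mk = 17  [C.lim * 3 + 38]
9. n1.depth = 0  [C.mk - 17]
10. n6.key = true  [true]
11. n6.wid = false  [false]
12. n6.lab = true  [true]
13. n7.acc = 19  [terminal]
14. n8.sig = -1  [terminal]
15. n6.depth = 3  [b.acc + f.sig - 15]
16. n9.mk = "uw"  [terminal]
17. n5.hot = "ry"  ["ry"]
18. n5.acc = -4  [A.depth - 7]
19. n5.wid = 29  [29]
20. n0.hot = "pry"  ["p" ++ S₁.hot]
21. n0.acc = 12  [S₁.wid + A.depth - 17]
22. n0.wid = -7  [S₁.wid - 36]

12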